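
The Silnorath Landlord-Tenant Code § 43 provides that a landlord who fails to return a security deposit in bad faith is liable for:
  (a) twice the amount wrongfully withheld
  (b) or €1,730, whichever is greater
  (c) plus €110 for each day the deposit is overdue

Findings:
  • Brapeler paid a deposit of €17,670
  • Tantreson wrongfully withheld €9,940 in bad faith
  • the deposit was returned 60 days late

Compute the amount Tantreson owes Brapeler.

€26,480

Doubled: 2 × €9,940 = €19,880
Minimum €1,730: €19,880 meets the minimum, no increase.
Late-return penalty: 60 × €110 = €6,600
Damages plus late penalty: €19,880 + €6,600 = €26,480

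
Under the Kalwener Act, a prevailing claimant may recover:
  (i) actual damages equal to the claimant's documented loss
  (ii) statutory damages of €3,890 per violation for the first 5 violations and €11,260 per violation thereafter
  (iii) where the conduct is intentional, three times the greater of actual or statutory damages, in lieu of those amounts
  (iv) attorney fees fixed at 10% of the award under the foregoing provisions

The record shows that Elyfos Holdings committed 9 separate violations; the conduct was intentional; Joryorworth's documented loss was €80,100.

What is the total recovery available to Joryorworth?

First 5 violations: 5 × €3,890 = €19,450
Remaining violations: (9 − 5) × €11,260 = €45,040
Statutory damages: €19,450 + €45,040 = €64,490
Greater of actual damages (€80,100) or statutory damages (€64,490): €80,100
Trebled: 3 × €80,100 = €240,300
Attorney fees: 10% of €240,300 = €24,030
Total recovery: €240,300 + €24,030 = €264,330

€264,330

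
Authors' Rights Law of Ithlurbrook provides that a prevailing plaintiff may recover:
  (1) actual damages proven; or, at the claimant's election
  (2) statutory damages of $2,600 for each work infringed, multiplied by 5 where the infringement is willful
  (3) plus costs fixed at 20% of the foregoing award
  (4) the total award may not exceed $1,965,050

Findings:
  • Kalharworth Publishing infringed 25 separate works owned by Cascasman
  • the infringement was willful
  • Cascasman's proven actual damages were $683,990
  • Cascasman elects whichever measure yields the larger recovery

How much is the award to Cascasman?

$820,788

Statutory damages: 25 × $2,600 = $65,000
Multiplied by 5: 5 × $65,000 = $325,000
Greater of actual damages ($683,990) or enhanced statutory damages ($325,000): $683,990
Costs: 20% of $683,990 = $136,798
Award plus costs: $683,990 + $136,798 = $820,788
Cap at $1,965,050: $820,788 is within the cap, no reduction.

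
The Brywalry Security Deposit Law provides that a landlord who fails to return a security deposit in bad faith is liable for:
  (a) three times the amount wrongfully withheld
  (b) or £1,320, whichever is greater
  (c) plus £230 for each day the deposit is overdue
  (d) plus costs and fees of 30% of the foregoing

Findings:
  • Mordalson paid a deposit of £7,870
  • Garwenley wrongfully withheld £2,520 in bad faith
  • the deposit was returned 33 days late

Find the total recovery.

Trebled: 3 × £2,520 = £7,560
Minimum £1,320: £7,560 meets the minimum, no increase.
Late-return penalty: 33 × £230 = £7,590
Damages plus late penalty: £7,560 + £7,590 = £15,150
Costs and fees: 30% of £15,150 = £4,545
Total recovery: £15,150 + £4,545 = £19,695

£19,695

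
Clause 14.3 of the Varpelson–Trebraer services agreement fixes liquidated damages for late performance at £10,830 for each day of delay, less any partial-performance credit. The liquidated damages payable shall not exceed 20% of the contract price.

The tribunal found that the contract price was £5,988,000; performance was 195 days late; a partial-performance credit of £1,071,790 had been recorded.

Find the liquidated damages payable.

£1,040,060

Per-day damages: 195 × £10,830 = £2,111,850
Less partial-performance credit: £2,111,850 − £1,071,790 = £1,040,060
Cap: 20% of £5,988,000 = £1,197,600
Cap at £1,197,600: £1,040,060 is within the cap, no reduction.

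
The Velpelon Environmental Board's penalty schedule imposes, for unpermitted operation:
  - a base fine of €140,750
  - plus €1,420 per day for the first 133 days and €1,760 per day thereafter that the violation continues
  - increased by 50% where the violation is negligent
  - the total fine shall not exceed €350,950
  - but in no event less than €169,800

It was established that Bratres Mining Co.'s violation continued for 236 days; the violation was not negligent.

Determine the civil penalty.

Civil penalty: €350,950

First 133 days: 133 × €1,420 = €188,860
Remaining days: (236 − 133) × €1,760 = €181,280
Per-day component: €188,860 + €181,280 = €370,140
Base plus per-day: €140,750 + €370,140 = €510,890
The violation was not negligent: no 50% increase.
Cap at €350,950: €510,890 exceeds the cap → €350,950
Minimum €169,800: €350,950 meets the minimum, no increase.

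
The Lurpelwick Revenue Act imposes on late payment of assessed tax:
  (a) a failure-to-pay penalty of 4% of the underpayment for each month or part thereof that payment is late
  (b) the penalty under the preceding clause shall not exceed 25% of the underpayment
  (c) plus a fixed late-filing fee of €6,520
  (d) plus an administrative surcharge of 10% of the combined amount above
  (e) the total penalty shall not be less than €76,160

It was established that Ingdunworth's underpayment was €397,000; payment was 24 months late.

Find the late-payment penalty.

Accrued rate: 4% × 24 = 96%, capped at 25% → 25%
Failure-to-pay penalty: 25% of €397,000 = €99,250
Penalty before surcharge: €99,250 + €6,520 = €105,770
Administrative surcharge: 10% of €105,770 = €10,577
Total penalty: €105,770 + €10,577 = €116,347
Minimum €76,160: €116,347 meets the minimum, no increase.

€116,347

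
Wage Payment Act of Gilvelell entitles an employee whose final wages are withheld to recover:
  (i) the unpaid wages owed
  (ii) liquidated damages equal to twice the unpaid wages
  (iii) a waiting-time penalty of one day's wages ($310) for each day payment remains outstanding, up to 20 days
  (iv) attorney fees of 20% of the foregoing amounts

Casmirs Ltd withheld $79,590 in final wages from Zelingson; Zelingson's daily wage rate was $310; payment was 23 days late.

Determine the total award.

$293,964

Doubled: 2 × $79,590 = $159,180
Penalty days: min(23, 20) = 20
Waiting-time penalty: 20 × $310 = $6,200
Subtotal: $79,590 + $159,180 + $6,200 = $244,970
Attorney fees: 20% of $244,970 = $48,994
Total award: $244,970 + $48,994 = $293,964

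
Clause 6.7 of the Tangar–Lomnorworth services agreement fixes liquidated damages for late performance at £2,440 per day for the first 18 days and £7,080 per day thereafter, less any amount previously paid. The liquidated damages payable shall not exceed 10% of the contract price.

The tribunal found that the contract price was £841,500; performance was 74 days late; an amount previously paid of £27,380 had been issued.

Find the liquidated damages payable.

Liquidated damages: £84,150

First 18 days: 18 × £2,440 = £43,920
Remaining days: (74 − 18) × £7,080 = £396,480
Accrued per-day damages: £43,920 + £396,480 = £440,400
Less amount previously paid: £440,400 − £27,380 = £413,020
Cap: 10% of £841,500 = £84,150
Cap at £84,150: £413,020 exceeds the cap → £84,150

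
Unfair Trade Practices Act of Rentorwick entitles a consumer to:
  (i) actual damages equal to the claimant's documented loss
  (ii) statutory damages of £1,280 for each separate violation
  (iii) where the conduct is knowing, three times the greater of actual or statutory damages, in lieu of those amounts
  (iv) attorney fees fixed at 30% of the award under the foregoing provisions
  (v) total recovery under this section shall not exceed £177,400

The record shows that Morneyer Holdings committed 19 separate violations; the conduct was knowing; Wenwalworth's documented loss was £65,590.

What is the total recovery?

Statutory damages: 19 × £1,280 = £24,320
Greater of actual damages (£65,590) or statutory damages (£24,320): £65,590
Trebled: 3 × £65,590 = £196,770
Attorney fees: 30% of £196,770 = £59,031
Total before cap: £196,770 + £59,031 = £255,801
Cap at £177,400: £255,801 exceeds the cap → £177,400

£177,400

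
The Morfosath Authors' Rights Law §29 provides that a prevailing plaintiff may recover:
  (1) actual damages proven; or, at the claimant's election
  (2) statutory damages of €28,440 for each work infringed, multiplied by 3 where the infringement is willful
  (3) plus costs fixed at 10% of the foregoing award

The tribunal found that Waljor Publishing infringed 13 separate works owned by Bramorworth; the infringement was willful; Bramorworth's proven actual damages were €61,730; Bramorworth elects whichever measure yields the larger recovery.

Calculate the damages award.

Award: €1,220,076

Statutory damages: 13 × €28,440 = €369,720
Trebled: 3 × €369,720 = €1,109,160
Greater of actual damages (€61,730) or enhanced statutory damages (€1,109,160): €1,109,160
Costs: 10% of €1,109,160 = €110,916
Award plus costs: €1,109,160 + €110,916 = €1,220,076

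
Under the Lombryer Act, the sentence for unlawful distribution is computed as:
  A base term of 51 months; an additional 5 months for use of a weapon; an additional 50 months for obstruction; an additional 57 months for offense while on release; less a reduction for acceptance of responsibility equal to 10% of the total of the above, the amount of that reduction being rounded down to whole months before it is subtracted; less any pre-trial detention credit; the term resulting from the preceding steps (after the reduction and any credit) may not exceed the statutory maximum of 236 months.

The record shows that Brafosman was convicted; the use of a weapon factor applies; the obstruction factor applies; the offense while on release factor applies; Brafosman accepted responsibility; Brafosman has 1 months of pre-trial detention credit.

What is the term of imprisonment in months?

Use of a weapon enhancement: +5 months
Obstruction enhancement: +50 months
Offense while on release enhancement: +57 months
Adjusted term: 51 months + 5 months + 50 months + 57 months = 163 months
Acceptance of responsibility reduction: 10% of 163 months = 16 months (rounded down)
After reduction: 163 − 16 = 147 months
Less pre-trial detention credit: 147 months − 1 months = 146 months
Cap at 236 months: 146 months is within the cap, no reduction.

Sentence: 146 months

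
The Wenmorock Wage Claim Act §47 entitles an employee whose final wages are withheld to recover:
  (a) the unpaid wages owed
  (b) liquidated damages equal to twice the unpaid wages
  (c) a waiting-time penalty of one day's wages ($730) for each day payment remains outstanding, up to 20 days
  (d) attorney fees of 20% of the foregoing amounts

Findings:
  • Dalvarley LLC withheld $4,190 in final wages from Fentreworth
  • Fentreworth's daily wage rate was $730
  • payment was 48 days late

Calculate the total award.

Total award: $32,604

Doubled: 2 × $4,190 = $8,380
Penalty days: min(48, 20) = 20
Waiting-time penalty: 20 × $730 = $14,600
Subtotal: $4,190 + $8,380 + $14,600 = $27,170
Attorney fees: 20% of $27,170 = $5,434
Total award: $27,170 + $5,434 = $32,604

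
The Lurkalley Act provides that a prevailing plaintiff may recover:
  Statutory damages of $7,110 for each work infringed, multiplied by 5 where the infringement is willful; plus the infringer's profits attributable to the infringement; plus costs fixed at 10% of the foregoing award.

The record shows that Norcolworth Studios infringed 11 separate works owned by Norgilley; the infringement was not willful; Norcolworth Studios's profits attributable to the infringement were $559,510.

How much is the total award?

Statutory damages: 11 × $7,110 = $78,210
Infringement not willful: no ×5 enhancement.
Combined award: $78,210 + $559,510 = $637,720
Costs: 10% of $637,720 = $63,772
Award plus costs: $637,720 + $63,772 = $701,492

Award: $701,492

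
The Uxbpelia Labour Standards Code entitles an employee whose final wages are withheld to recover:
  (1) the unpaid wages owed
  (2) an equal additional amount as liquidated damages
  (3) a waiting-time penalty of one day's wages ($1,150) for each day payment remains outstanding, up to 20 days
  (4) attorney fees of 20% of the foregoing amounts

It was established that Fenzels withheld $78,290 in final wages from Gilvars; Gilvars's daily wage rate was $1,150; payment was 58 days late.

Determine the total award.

Liquidated damages (equal amount): $78,290
Penalty days: min(58, 20) = 20
Waiting-time penalty: 20 × $1,150 = $23,000
Subtotal: $78,290 + $78,290 + $23,000 = $179,580
Attorney fees: 20% of $179,580 = $35,916
Total award: $179,580 + $35,916 = $215,496

$215,496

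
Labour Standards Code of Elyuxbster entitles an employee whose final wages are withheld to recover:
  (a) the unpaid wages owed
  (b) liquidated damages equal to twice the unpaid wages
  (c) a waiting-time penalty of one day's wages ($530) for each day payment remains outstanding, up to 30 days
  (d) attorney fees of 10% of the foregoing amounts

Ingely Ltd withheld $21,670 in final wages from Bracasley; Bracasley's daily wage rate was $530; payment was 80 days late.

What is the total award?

Doubled: 2 × $21,670 = $43,340
Penalty days: min(80, 30) = 30
Waiting-time penalty: 30 × $530 = $15,900
Subtotal: $21,670 + $43,340 + $15,900 = $80,910
Attorney fees: 10% of $80,910 = $8,091
Total award: $80,910 + $8,091 = $89,001

$89,001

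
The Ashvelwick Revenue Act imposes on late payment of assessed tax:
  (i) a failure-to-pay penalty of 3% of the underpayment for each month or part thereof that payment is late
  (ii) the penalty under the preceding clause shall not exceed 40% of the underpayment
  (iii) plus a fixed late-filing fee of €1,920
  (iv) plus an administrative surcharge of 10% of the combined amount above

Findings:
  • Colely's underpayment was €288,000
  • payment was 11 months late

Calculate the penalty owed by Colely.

€106,656

Accrued rate: 3% × 11 = 33%, capped at 40% → 33%
Failure-to-pay penalty: 33% of €288,000 = €95,040
Penalty before surcharge: €95,040 + €1,920 = €96,960
Administrative surcharge: 10% of €96,960 = €9,696
Total penalty: €96,960 + €9,696 = €106,656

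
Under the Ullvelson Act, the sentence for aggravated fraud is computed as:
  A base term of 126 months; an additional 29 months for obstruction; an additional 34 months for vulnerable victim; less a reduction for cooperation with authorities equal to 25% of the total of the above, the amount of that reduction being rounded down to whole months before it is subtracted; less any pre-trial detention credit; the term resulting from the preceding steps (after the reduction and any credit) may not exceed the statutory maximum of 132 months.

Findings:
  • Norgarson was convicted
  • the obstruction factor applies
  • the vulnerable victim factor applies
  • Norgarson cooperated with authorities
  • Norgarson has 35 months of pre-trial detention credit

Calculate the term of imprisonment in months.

Obstruction enhancement: +29 months
Vulnerable victim enhancement: +34 months
Adjusted term: 126 months + 29 months + 34 months = 189 months
Cooperation with authorities reduction: 25% of 189 months = 47 months (rounded down)
After reduction: 189 − 47 = 142 months
Less pre-trial detention credit: 142 months − 35 months = 107 months
Cap at 132 months: 107 months is within the cap, no reduction.

107 months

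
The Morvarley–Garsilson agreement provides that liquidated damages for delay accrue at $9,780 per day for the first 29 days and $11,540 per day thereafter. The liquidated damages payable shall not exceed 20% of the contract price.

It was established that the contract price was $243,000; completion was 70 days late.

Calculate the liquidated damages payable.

$48,600

First 29 days: 29 × $9,780 = $283,620
Remaining days: (70 − 29) × $11,540 = $473,140
Accrued per-day damages: $283,620 + $473,140 = $756,760
Cap: 20% of $243,000 = $48,600
Cap at $48,600: $756,760 exceeds the cap → $48,600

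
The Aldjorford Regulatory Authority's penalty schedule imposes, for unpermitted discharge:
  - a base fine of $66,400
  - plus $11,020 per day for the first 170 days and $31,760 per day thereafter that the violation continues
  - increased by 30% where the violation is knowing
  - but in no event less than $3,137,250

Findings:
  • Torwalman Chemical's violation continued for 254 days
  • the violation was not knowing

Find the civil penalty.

$4,607,640

First 170 days: 170 × $11,020 = $1,873,400
Remaining days: (254 − 170) × $31,760 = $2,667,840
Per-day component: $1,873,400 + $2,667,840 = $4,541,240
Base plus per-day: $66,400 + $4,541,240 = $4,607,640
The violation was not knowing: no 30% increase.
Minimum $3,137,250: $4,607,640 meets the minimum, no increase.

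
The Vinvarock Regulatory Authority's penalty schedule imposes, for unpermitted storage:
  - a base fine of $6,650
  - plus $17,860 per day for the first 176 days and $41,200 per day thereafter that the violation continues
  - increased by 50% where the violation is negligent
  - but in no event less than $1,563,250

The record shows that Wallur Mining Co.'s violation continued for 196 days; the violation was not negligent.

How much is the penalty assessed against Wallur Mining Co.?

Civil penalty: $3,974,010

First 176 days: 176 × $17,860 = $3,143,360
Remaining days: (196 − 176) × $41,200 = $824,000
Per-day component: $3,143,360 + $824,000 = $3,967,360
Base plus per-day: $6,650 + $3,967,360 = $3,974,010
The violation was not negligent: no 50% increase.
Minimum $1,563,250: $3,974,010 meets the minimum, no increase.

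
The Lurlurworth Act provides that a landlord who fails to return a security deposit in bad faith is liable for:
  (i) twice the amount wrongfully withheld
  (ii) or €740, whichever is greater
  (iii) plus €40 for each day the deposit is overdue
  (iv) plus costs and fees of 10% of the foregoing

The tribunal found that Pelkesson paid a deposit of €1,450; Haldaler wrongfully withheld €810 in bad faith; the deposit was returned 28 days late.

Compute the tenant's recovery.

€3,014

Doubled: 2 × €810 = €1,620
Minimum €740: €1,620 meets the minimum, no increase.
Late-return penalty: 28 × €40 = €1,120
Damages plus late penalty: €1,620 + €1,120 = €2,740
Costs and fees: 10% of €2,740 = €274
Total recovery: €2,740 + €274 = €3,014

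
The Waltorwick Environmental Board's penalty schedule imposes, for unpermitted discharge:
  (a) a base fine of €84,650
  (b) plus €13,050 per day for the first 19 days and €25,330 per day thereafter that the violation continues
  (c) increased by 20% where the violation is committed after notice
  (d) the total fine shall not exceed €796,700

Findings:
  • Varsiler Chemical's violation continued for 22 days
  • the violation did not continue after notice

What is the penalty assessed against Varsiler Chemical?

First 19 days: 19 × €13,050 = €247,950
Remaining days: (22 − 19) × €25,330 = €75,990
Per-day component: €247,950 + €75,990 = €323,940
Base plus per-day: €84,650 + €323,940 = €408,590
The violation did not continue after notice: no 20% increase.
Cap at €796,700: €408,590 is within the cap, no reduction.

€408,590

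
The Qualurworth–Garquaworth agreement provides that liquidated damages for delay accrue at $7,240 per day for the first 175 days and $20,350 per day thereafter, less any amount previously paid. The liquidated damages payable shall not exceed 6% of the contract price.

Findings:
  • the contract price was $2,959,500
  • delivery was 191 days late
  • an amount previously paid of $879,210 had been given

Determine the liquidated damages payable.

$177,570

First 175 days: 175 × $7,240 = $1,267,000
Remaining days: (191 − 175) × $20,350 = $325,600
Accrued per-day damages: $1,267,000 + $325,600 = $1,592,600
Less amount previously paid: $1,592,600 − $879,210 = $713,390
Cap: 6% of $2,959,500 = $177,570
Cap at $177,570: $713,390 exceeds the cap → $177,570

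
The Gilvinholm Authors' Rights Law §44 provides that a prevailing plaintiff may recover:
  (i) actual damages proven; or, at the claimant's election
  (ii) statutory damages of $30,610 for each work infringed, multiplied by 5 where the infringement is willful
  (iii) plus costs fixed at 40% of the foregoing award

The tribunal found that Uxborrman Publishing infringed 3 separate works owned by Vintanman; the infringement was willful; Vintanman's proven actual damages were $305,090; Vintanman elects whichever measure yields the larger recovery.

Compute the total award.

Statutory damages: 3 × $30,610 = $91,830
Multiplied by 5: 5 × $91,830 = $459,150
Greater of actual damages ($305,090) or enhanced statutory damages ($459,150): $459,150
Costs: 40% of $459,150 = $183,660
Award plus costs: $459,150 + $183,660 = $642,810

$642,810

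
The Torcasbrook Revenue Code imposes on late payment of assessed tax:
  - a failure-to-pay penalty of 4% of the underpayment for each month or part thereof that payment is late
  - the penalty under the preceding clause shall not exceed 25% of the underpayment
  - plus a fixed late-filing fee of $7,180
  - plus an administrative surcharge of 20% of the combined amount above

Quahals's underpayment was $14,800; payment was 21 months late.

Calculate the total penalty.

$13,056

Accrued rate: 4% × 21 = 84%, capped at 25% → 25%
Failure-to-pay penalty: 25% of $14,800 = $3,700
Penalty before surcharge: $3,700 + $7,180 = $10,880
Administrative surcharge: 20% of $10,880 = $2,176
Total penalty: $10,880 + $2,176 = $13,056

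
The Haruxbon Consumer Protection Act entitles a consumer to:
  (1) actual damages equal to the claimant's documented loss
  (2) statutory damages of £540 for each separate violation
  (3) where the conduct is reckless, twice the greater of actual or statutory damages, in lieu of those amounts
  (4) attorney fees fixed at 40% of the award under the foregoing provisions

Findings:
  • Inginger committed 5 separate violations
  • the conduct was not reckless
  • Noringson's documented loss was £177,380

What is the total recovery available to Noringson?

£252,112

Statutory damages: 5 × £540 = £2,700
Conduct not reckless: the in-lieu enhancement does not apply.
Actual plus statutory damages: £177,380 + £2,700 = £180,080
Attorney fees: 40% of £180,080 = £72,032
Total recovery: £180,080 + £72,032 = £252,112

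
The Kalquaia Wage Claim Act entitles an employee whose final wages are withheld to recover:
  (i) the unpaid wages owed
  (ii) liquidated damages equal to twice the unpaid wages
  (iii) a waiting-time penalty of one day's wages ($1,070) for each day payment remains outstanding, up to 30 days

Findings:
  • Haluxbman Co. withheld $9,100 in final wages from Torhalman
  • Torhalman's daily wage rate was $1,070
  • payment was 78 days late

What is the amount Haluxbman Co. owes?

$59,400

Doubled: 2 × $9,100 = $18,200
Penalty days: min(78, 30) = 30
Waiting-time penalty: 30 × $1,070 = $32,100
Total award: $9,100 + $18,200 + $32,100 = $59,400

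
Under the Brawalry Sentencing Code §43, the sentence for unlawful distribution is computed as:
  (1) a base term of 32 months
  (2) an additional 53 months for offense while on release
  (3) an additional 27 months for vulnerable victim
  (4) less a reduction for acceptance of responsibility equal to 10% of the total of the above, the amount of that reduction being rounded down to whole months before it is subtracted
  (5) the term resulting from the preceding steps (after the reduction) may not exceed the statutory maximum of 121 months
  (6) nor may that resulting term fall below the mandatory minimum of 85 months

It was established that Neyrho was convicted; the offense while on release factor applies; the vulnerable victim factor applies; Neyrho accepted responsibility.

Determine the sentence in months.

101 months

Offense while on release enhancement: +53 months
Vulnerable victim enhancement: +27 months
Adjusted term: 32 months + 53 months + 27 months = 112 months
Acceptance of responsibility reduction: 10% of 112 months = 11 months (rounded down)
After reduction: 112 − 11 = 101 months
Cap at 121 months: 101 months is within the cap, no reduction.
Minimum 85 months: 101 months meets the minimum, no increase.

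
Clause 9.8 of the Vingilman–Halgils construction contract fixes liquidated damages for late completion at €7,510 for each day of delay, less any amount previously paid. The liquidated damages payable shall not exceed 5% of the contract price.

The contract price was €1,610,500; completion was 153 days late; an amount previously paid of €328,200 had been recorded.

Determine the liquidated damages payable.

Per-day damages: 153 × €7,510 = €1,149,030
Less amount previously paid: €1,149,030 − €328,200 = €820,830
Cap: 5% of €1,610,500 = €80,525
Cap at €80,525: €820,830 exceeds the cap → €80,525

€80,525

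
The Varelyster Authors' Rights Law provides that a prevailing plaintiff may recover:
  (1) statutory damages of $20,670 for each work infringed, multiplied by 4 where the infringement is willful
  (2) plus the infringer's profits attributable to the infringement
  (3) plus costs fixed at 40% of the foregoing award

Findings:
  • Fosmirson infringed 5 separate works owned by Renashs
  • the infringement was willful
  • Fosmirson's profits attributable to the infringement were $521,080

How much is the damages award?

$1,308,272

Statutory damages: 5 × $20,670 = $103,350
Multiplied by 4: 4 × $103,350 = $413,400
Combined award: $413,400 + $521,080 = $934,480
Costs: 40% of $934,480 = $373,792
Award plus costs: $934,480 + $373,792 = $1,308,272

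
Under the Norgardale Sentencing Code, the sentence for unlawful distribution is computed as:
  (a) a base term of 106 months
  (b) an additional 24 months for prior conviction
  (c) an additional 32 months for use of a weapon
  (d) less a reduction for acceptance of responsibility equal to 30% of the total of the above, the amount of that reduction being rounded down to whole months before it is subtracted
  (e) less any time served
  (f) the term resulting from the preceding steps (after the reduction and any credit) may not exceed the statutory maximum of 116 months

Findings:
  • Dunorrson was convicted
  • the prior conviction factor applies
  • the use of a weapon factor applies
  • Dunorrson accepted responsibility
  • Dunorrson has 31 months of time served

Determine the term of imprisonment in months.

Prior conviction enhancement: +24 months
Use of a weapon enhancement: +32 months
Adjusted term: 106 months + 24 months + 32 months = 162 months
Acceptance of responsibility reduction: 30% of 162 months = 48 months (rounded down)
After reduction: 162 − 48 = 114 months
Less time served: 114 months − 31 months = 83 months
Cap at 116 months: 83 months is within the cap, no reduction.

83 months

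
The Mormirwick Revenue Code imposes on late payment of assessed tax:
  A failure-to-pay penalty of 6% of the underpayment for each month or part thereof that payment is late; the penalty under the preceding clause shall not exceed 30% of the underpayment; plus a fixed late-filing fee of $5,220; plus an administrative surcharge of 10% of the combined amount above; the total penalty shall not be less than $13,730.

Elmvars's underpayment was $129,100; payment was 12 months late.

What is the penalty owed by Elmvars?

Accrued rate: 6% × 12 = 72%, capped at 30% → 30%
Failure-to-pay penalty: 30% of $129,100 = $38,730
Penalty before surcharge: $38,730 + $5,220 = $43,950
Administrative surcharge: 10% of $43,950 = $4,395
Total penalty: $43,950 + $4,395 = $48,345
Minimum $13,730: $48,345 meets the minimum, no increase.

Penalty: $48,345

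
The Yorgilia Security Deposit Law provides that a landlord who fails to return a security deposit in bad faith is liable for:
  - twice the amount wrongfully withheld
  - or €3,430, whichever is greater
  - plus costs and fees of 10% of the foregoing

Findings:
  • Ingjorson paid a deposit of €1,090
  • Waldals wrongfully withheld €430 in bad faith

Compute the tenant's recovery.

€3,773

Doubled: 2 × €430 = €860
Minimum €3,430: €860 is below the minimum → €3,430
Costs and fees: 10% of €3,430 = €343
Total recovery: €3,430 + €343 = €3,773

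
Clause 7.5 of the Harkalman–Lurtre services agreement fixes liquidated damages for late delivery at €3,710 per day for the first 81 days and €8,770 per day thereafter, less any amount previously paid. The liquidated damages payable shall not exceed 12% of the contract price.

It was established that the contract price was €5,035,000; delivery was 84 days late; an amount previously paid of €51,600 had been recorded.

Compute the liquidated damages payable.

€275,220

First 81 days: 81 × €3,710 = €300,510
Remaining days: (84 − 81) × €8,770 = €26,310
Accrued per-day damages: €300,510 + €26,310 = €326,820
Less amount previously paid: €326,820 − €51,600 = €275,220
Cap: 12% of €5,035,000 = €604,200
Cap at €604,200: €275,220 is within the cap, no reduction.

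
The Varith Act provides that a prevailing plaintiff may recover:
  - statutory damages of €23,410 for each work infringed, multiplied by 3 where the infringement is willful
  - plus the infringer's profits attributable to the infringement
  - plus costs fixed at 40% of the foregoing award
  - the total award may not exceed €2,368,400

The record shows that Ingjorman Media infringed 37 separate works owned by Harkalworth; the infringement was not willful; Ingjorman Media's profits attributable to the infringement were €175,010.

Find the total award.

€1,457,652

Statutory damages: 37 × €23,410 = €866,170
Infringement not willful: no ×3 enhancement.
Combined award: €866,170 + €175,010 = €1,041,180
Costs: 40% of €1,041,180 = €416,472
Award plus costs: €1,041,180 + €416,472 = €1,457,652
Cap at €2,368,400: €1,457,652 is within the cap, no reduction.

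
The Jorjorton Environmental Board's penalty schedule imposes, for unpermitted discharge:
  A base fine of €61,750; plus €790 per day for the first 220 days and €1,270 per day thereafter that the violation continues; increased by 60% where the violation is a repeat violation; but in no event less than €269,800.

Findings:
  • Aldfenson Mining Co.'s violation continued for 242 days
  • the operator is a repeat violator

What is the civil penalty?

First 220 days: 220 × €790 = €173,800
Remaining days: (242 − 220) × €1,270 = €27,940
Per-day component: €173,800 + €27,940 = €201,740
Base plus per-day: €61,750 + €201,740 = €263,490
Enhancement: 60% of €263,490 = €158,094
Enhanced fine: €263,490 + €158,094 = €421,584
Minimum €269,800: €421,584 meets the minimum, no increase.

€421,584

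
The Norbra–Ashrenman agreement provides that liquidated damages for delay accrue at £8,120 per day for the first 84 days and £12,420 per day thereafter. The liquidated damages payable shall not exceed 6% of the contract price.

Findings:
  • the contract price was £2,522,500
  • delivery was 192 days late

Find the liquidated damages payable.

£151,350

First 84 days: 84 × £8,120 = £682,080
Remaining days: (192 − 84) × £12,420 = £1,341,360
Accrued per-day damages: £682,080 + £1,341,360 = £2,023,440
Cap: 6% of £2,522,500 = £151,350
Cap at £151,350: £2,023,440 exceeds the cap → £151,350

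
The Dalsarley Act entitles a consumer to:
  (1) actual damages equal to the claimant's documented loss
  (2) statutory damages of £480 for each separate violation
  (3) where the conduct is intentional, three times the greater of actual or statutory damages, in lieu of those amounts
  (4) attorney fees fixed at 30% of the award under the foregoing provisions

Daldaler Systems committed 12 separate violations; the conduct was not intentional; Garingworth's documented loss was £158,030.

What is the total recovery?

Statutory damages: 12 × £480 = £5,760
Conduct not intentional: the in-lieu enhancement does not apply.
Actual plus statutory damages: £158,030 + £5,760 = £163,790
Attorney fees: 30% of £163,790 = £49,137
Total recovery: £163,790 + £49,137 = £212,927

£212,927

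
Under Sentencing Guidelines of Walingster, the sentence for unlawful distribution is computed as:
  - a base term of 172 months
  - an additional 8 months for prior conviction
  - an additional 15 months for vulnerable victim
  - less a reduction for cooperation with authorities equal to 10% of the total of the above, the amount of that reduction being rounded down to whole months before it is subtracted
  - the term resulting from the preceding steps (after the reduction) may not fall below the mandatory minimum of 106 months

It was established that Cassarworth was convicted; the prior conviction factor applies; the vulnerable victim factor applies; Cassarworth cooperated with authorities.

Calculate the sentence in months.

176 months

Prior conviction enhancement: +8 months
Vulnerable victim enhancement: +15 months
Adjusted term: 172 months + 8 months + 15 months = 195 months
Cooperation with authorities reduction: 10% of 195 months = 19 months (rounded down)
After reduction: 195 − 19 = 176 months
Minimum 106 months: 176 months meets the minimum, no increase.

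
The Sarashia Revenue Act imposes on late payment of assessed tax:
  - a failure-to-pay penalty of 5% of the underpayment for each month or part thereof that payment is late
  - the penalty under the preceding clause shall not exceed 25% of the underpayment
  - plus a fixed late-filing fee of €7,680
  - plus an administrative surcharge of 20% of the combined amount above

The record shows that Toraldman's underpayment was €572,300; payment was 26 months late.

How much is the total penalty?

Accrued rate: 5% × 26 = 130%, capped at 25% → 25%
Failure-to-pay penalty: 25% of €572,300 = €143,075
Penalty before surcharge: €143,075 + €7,680 = €150,755
Administrative surcharge: 20% of €150,755 = €30,151
Total penalty: €150,755 + €30,151 = €180,906

€180,906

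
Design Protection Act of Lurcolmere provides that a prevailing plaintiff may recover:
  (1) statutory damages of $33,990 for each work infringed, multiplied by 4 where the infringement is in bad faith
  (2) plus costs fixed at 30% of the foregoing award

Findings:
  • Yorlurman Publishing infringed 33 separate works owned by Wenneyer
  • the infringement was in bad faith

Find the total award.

Statutory damages: 33 × $33,990 = $1,121,670
Multiplied by 4: 4 × $1,121,670 = $4,486,680
Costs: 30% of $4,486,680 = $1,346,004
Award plus costs: $4,486,680 + $1,346,004 = $5,832,684

Award: $5,832,684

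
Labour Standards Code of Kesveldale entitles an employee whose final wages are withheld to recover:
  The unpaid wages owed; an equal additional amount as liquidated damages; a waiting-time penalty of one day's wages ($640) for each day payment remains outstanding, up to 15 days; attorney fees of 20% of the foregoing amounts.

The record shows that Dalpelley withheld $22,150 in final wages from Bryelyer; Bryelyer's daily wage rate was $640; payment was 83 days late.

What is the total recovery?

$64,680

Liquidated damages (equal amount): $22,150
Penalty days: min(83, 15) = 15
Waiting-time penalty: 15 × $640 = $9,600
Subtotal: $22,150 + $22,150 + $9,600 = $53,900
Attorney fees: 20% of $53,900 = $10,780
Total award: $53,900 + $10,780 = $64,680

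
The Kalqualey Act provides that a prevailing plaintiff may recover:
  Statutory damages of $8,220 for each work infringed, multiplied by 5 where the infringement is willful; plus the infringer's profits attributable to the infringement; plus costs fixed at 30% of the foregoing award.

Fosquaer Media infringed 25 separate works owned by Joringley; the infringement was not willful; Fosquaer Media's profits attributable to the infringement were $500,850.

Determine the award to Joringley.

$918,255

Statutory damages: 25 × $8,220 = $205,500
Infringement not willful: no ×5 enhancement.
Combined award: $205,500 + $500,850 = $706,350
Costs: 30% of $706,350 = $211,905
Award plus costs: $706,350 + $211,905 = $918,255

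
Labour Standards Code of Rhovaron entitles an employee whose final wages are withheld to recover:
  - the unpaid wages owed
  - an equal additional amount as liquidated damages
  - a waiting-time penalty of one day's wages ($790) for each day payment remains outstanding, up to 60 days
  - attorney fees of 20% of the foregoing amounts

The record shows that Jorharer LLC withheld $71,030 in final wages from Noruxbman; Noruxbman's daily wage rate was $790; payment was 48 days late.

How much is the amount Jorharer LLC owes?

Liquidated damages (equal amount): $71,030
Penalty days: min(48, 60) = 48
Waiting-time penalty: 48 × $790 = $37,920
Subtotal: $71,030 + $71,030 + $37,920 = $179,980
Attorney fees: 20% of $179,980 = $35,996
Total award: $179,980 + $35,996 = $215,976

$215,976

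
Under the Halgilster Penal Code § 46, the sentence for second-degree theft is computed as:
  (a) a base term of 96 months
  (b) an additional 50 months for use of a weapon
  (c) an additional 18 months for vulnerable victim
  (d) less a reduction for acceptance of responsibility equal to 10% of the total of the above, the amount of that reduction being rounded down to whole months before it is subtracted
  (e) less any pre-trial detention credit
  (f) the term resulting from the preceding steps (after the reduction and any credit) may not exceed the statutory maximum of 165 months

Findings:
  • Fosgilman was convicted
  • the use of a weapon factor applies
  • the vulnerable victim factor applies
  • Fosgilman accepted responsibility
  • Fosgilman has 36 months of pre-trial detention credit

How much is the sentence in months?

Use of a weapon enhancement: +50 months
Vulnerable victim enhancement: +18 months
Adjusted term: 96 months + 50 months + 18 months = 164 months
Acceptance of responsibility reduction: 10% of 164 months = 16 months (rounded down)
After reduction: 164 − 16 = 148 months
Less pre-trial detention credit: 148 months − 36 months = 112 months
Cap at 165 months: 112 months is within the cap, no reduction.

Sentence: 112 months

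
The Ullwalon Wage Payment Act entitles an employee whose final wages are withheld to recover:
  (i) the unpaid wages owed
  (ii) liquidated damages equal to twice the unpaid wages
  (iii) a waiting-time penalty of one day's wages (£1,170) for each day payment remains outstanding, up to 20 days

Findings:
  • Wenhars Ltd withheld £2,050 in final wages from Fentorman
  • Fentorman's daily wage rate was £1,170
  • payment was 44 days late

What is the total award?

Doubled: 2 × £2,050 = £4,100
Penalty days: min(44, 20) = 20
Waiting-time penalty: 20 × £1,170 = £23,400
Total award: £2,050 + £4,100 + £23,400 = £29,550

£29,550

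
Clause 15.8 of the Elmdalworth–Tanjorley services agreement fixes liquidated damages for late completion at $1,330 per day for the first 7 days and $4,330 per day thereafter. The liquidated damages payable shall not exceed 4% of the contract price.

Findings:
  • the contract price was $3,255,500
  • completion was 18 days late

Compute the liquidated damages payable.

First 7 days: 7 × $1,330 = $9,310
Remaining days: (18 − 7) × $4,330 = $47,630
Accrued per-day damages: $9,310 + $47,630 = $56,940
Cap: 4% of $3,255,500 = $130,220
Cap at $130,220: $56,940 is within the cap, no reduction.

$56,940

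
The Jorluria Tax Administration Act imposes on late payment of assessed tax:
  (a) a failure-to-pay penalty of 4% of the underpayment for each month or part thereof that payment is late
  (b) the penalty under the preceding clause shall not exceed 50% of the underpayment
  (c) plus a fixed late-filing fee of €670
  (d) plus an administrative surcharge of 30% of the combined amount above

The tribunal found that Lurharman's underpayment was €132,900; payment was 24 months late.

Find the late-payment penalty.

Accrued rate: 4% × 24 = 96%, capped at 50% → 50%
Failure-to-pay penalty: 50% of €132,900 = €66,450
Penalty before surcharge: €66,450 + €670 = €67,120
Administrative surcharge: 30% of €67,120 = €20,136
Total penalty: €67,120 + €20,136 = €87,256

€87,256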